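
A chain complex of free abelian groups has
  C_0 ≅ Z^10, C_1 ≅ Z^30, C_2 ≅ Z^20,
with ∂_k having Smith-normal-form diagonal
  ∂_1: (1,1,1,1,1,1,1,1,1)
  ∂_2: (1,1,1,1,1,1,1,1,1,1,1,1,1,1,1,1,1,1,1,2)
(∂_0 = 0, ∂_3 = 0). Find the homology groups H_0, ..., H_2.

H_0 ≅ Z,  H_1 ≅ Z × Z/2,  H_2 = 0.

H_0: b_0 = 10 − 0 − 9 = 1; torsion from ∂_1 factors > 1: none. So H_0 ≅ Z.
H_1: b_1 = 30 − 9 − 20 = 1; torsion from ∂_2 factors > 1: [2]. So H_1 ≅ Z × Z/2.
H_2: b_2 = 20 − 20 − 0 = 0; torsion from ∂_3 factors > 1: none. So H_2 ≅ 0.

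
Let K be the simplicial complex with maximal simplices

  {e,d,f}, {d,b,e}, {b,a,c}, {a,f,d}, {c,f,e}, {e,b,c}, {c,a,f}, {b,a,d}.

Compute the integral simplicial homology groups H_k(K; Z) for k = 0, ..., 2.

H_0 = Z,  H_1 = 0,  H_2 = Z.

Take the total order a < b < c < d < e < f on the vertex set. Then K (dimension 2) consists of the simplices:

  0-simplices (6): a, b, c, d, e, f
  1-simplices (12): ab, ac, ad, af, bc, bd, be, ce, cf, de, df, ef
  2-simplices (8): abc, abd, acf, adf, bce, bde, cef, def

giving chain groups C_0 ≅ Z^6, C_1 ≅ Z^12, C_2 ≅ Z^8.

∂_1: C_1 → C_0 sends each edge [p,q] (with p < q) to q − p. For instance
  ∂bd = d − b.
As a 6×12 matrix over Z this has rank 5, with invariant factors (1,1,1,1,1).

∂_2: C_2 → C_1 sends each 2-simplex [p,q,r] to [q,r] − [p,r] + [p,q]. For instance
  ∂abc = bc − ac + ab,
  ∂bde = de − be + bd.
The resulting 12×8 matrix has rank 7, and its Smith normal form has invariant factors (1,1,1,1,1,1,1).

Now H_k = ker ∂_k / im ∂_{k+1}, so:

  H_0: rank C_0 − rank ∂_1 = 6 − 5 = 1, and the invariant factors of ∂_1 are all 1, so H_0 = Z.
  H_1: rank ker ∂_1 − rank ∂_2 = (12 − 5) − 7 = 0, and the invariant factors of ∂_2 are all 1, so H_1 = 0.
  H_2: rank ker ∂_2 − rank ∂_3 = (8 − 7) − 0 = 1, and there is no ∂_3, so H_2 = Z.

As a check, the Euler characteristic is 6 − 12 + 8 = 2, which agrees with 1 − 0 + 1 = 2.
(K is a triangulation of the 2-sphere S^2.)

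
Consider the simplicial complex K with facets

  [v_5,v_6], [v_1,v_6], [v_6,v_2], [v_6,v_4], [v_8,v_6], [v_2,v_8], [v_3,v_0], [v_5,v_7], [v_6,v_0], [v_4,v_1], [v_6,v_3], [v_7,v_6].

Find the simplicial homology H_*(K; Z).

Order the vertices as v_0 < v_1 < v_2 < v_3 < v_4 < v_5 < v_6 < v_7 < v_8. Listing each simplex with vertices in this order, K has dimension 1 with simplices:

  0-simplices (9): [v_0], [v_1], [v_2], [v_3], [v_4], [v_5], [v_6], [v_7], [v_8]
  1-simplices (12): [v_0,v_3], [v_0,v_6], [v_1,v_4], [v_1,v_6], [v_2,v_6], [v_2,v_8], [v_3,v_6], [v_4,v_6], [v_5,v_6], [v_5,v_7], [v_6,v_7], [v_6,v_8]

so the chain groups are C_0 ≅ Z^9, C_1 ≅ Z^12.

The boundary map ∂_1: C_1 → C_0 sends each edge [p,q] (with p < q) to q − p. For instance
  ∂[v_6,v_7] = [v_7] − [v_6].
The 9×12 boundary matrix has rank 8 and Smith normal form diag(1,1,1,1,1,1,1,1).

From H_k ≅ ker(∂_k) / im(∂_{k+1}) we obtain:

  H_0: rank C_0 − rank ∂_1 = 9 − 8 = 1, and the invariant factors of ∂_1 are all 1, so H_0 = Z.
  H_1: rank ker ∂_1 − rank ∂_2 = (12 − 8) − 0 = 4, and there is no ∂_2, so H_1 = Z^4.

(K is a triangulation of a wedge of 4 circles.)

H_0 = Z,  H_1 = Z^4.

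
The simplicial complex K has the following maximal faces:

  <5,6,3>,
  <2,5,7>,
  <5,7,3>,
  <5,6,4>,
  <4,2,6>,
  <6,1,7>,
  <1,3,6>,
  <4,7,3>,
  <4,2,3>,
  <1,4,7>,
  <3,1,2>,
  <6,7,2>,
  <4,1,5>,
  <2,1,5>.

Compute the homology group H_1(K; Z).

H_1 ≅ Z^2.

K has 7 vertices, 21 edges, 14 triangles.
rank ∂_1 = 6, rank ∂_2 = 13 ⇒ b_1 = 21 − 6 − 13 = 2; all invariant factors of ∂_2 are 1 so no torsion. So H_1 = Z^2.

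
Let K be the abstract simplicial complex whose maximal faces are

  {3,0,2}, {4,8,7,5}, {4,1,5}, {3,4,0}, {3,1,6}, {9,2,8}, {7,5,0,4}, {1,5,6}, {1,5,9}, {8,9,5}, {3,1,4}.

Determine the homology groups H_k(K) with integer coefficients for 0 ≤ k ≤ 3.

H_0 = Z,  H_1 = Z,  H_2 = 0,  H_3 = 0.

K has 10 vertices, 24 edges, 16 triangles, 2 3-simplices.
rank ∂_0 = 0, rank ∂_1 = 9 ⇒ b_0 = 10 − 0 − 9 = 1; all invariant factors of ∂_1 are 1 so no torsion. So H_0 ≅ Z.
rank ∂_1 = 9, rank ∂_2 = 14 ⇒ b_1 = 24 − 9 − 14 = 1; all invariant factors of ∂_2 are 1 so no torsion. So H_1 ≅ Z.
rank ∂_2 = 14, rank ∂_3 = 2 ⇒ b_2 = 16 − 14 − 2 = 0; all invariant factors of ∂_3 are 1 so no torsion. So H_2 ≅ 0.
rank ∂_3 = 2, rank ∂_4 = 0 ⇒ b_3 = 2 − 2 − 0 = 0. So H_3 ≅ 0.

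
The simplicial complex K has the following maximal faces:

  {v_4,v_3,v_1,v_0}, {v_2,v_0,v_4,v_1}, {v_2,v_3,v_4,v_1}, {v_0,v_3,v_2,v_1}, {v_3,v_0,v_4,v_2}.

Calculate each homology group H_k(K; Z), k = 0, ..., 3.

We work with the vertex ordering v_0 < v_1 < v_2 < v_3 < v_4. The simplices of K, each written with vertices in increasing order, are:

  0-simplices (5): [v_0], [v_1], [v_2], [v_3], [v_4]
  1-simplices (10): [v_0,v_1], [v_0,v_2], [v_0,v_3], [v_0,v_4], [v_1,v_2], [v_1,v_3], [v_1,v_4], [v_2,v_3], [v_2,v_4], [v_3,v_4]
  2-simplices (10): [v_0,v_1,v_2], [v_0,v_1,v_3], [v_0,v_1,v_4], [v_0,v_2,v_3], [v_0,v_2,v_4], [v_0,v_3,v_4], [v_1,v_2,v_3], [v_1,v_2,v_4], [v_1,v_3,v_4], [v_2,v_3,v_4]
  3-simplices (5): [v_0,v_1,v_2,v_3], [v_0,v_1,v_2,v_4], [v_0,v_1,v_3,v_4], [v_0,v_2,v_3,v_4], [v_1,v_2,v_3,v_4]

so the chain groups are C_0 ≅ Z^5, C_1 ≅ Z^10, C_2 ≅ Z^10, C_3 ≅ Z^5.

∂_1: C_1 → C_0 maps an edge to its endpoints' difference, ∂[p,q] = q − p.
This gives a 5×10 integer matrix of rank 4; reducing to Smith normal form yields diagonal entries (1,1,1,1).

∂_2: C_2 → C_1 maps a triangle to the signed sum of its edges. For instance
  ∂[v_1,v_2,v_4] = [v_2,v_4] − [v_1,v_4] + [v_1,v_2],
  ∂[v_2,v_3,v_4] = [v_3,v_4] − [v_2,v_4] + [v_2,v_3].
The 10×10 boundary matrix has rank 6 and Smith normal form diag(1,1,1,1,1,1).

Boundary ∂_3: C_3 → C_2 sends each 3-simplex σ to the alternating sum Σ_i (−1)^i (σ with its i-th vertex removed). For instance
  ∂[v_1,v_2,v_3,v_4] = [v_2,v_3,v_4] − [v_1,v_3,v_4] + [v_1,v_2,v_4] − [v_1,v_2,v_3],
  ∂[v_0,v_1,v_3,v_4] = [v_1,v_3,v_4] − [v_0,v_3,v_4] + [v_0,v_1,v_4] − [v_0,v_1,v_3].
The 10×5 boundary matrix has rank 4 and Smith normal form diag(1,1,1,1).

Reading off H_k = ker ∂_k / im ∂_{k+1}:

  H_0: rank C_0 − rank ∂_1 = 5 − 4 = 1, and the invariant factors of ∂_1 are all 1, so H_0 = Z.
  H_1: rank ker ∂_1 − rank ∂_2 = (10 − 4) − 6 = 0, and the invariant factors of ∂_2 are all 1, so H_1 = 0.
  H_2: rank ker ∂_2 − rank ∂_3 = (10 − 6) − 4 = 0, and the invariant factors of ∂_3 are all 1, so H_2 = 0.
  H_3: rank ker ∂_3 − rank ∂_4 = (5 − 4) − 0 = 1, and there is no ∂_4, so H_3 = Z.

As a check, the Euler characteristic is 5 − 10 + 10 − 5 = 0, which agrees with 1 − 0 + 0 − 1 = 0.

H_0 ≅ Z,  H_1 = 0,  H_2 = 0,  H_3 ≅ Z.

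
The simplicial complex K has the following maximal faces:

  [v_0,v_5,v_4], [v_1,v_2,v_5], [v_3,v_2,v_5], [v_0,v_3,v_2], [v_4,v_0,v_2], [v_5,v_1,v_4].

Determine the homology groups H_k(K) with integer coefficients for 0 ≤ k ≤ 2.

Fix the vertex order v_0 < v_1 < v_2 < v_3 < v_4 < v_5 and write every simplex with vertices in increasing order. Then dim K = 2 and the simplices of K are:

  0-simplices (6): [v_0], [v_1], [v_2], [v_3], [v_4], [v_5]
  1-simplices (12): [v_0,v_2], [v_0,v_3], [v_0,v_4], [v_0,v_5], [v_1,v_2], [v_1,v_4], [v_1,v_5], [v_2,v_3], [v_2,v_4], [v_2,v_5], [v_3,v_5], [v_4,v_5]
  2-simplices (6): [v_0,v_2,v_3], [v_0,v_2,v_4], [v_0,v_4,v_5], [v_1,v_2,v_5], [v_1,v_4,v_5], [v_2,v_3,v_5]

so the chain groups are C_0 ≅ Z^6, C_1 ≅ Z^12, C_2 ≅ Z^6.

∂_1: C_1 → C_0 maps an edge to its endpoints' difference, ∂[p,q] = q − p.
The resulting 6×12 matrix has rank 5, and its Smith normal form has invariant factors (1,1,1,1,1).

∂_2: C_2 → C_1 sends each 2-simplex [p,q,r] to [q,r] − [p,r] + [p,q]. For instance
  ∂[v_0,v_4,v_5] = [v_4,v_5] − [v_0,v_5] + [v_0,v_4],
  ∂[v_2,v_3,v_5] = [v_3,v_5] − [v_2,v_5] + [v_2,v_3].
The 12×6 boundary matrix has rank 6 and Smith normal form diag(1,1,1,1,1,1).

Now H_k = ker ∂_k / im ∂_{k+1}, so:

  H_0: rank C_0 − rank ∂_1 = 6 − 5 = 1, and the invariant factors of ∂_1 are all 1, so H_0 = Z.
  H_1: rank ker ∂_1 − rank ∂_2 = (12 − 5) − 6 = 1, and the invariant factors of ∂_2 are all 1, so H_1 = Z.
  H_2: rank ker ∂_2 − rank ∂_3 = (6 − 6) − 0 = 0, and there is no ∂_3, so H_2 = 0.

As a check, the Euler characteristic is 6 − 12 + 6 = 0, which agrees with 1 − 1 + 0 = 0.
(K is a triangulation of the cylinder S^1 x I.)

H_0 ≅ Z,  H_1 ≅ Z,  H_2 = 0.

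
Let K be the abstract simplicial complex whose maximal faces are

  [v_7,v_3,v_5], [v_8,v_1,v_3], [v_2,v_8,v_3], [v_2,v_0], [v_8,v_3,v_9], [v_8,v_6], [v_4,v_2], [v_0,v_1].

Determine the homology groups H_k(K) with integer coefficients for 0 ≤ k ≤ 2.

K has 10 vertices, 14 edges, 4 triangles.
rank ∂_0 = 0, rank ∂_1 = 9 ⇒ b_0 = 10 − 0 − 9 = 1; all invariant factors of ∂_1 are 1 so no torsion. So H_0 = Z.
rank ∂_1 = 9, rank ∂_2 = 4 ⇒ b_1 = 14 − 9 − 4 = 1; all invariant factors of ∂_2 are 1 so no torsion. So H_1 = Z.
rank ∂_2 = 4, rank ∂_3 = 0 ⇒ b_2 = 4 − 4 − 0 = 0. So H_2 = 0.

H_0 = Z,  H_1 = Z,  H_2 = 0.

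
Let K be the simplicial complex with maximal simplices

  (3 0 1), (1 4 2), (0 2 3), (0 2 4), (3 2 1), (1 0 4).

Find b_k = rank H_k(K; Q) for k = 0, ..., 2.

Order the vertices as 0 < 1 < 2 < 3 < 4. Listing each simplex with vertices in this order, K has dimension 2 with simplices:

  0-simplices (5): [0], [1], [2], [3], [4]
  1-simplices (9): [0,1], [0,2], [0,3], [0,4], [1,2], [1,3], [1,4], [2,3], [2,4]
  2-simplices (6): [0,1,3], [0,1,4], [0,2,3], [0,2,4], [1,2,3], [1,2,4]

Hence C_0 ≅ Z^5, C_1 ≅ Z^9, C_2 ≅ Z^6.

The boundary map ∂_1: C_1 → C_0 is given by ∂[p,q] = [q] − [p]. For instance
  ∂[0,3] = [3] − [0].
As a 5×9 matrix over Z this has rank 4, with invariant factors (1,1,1,1).

∂_2: C_2 → C_1 sends each 2-simplex [p,q,r] to [q,r] − [p,r] + [p,q]. For instance
  ∂[0,2,4] = [2,4] − [0,4] + [0,2],
  ∂[0,1,3] = [1,3] − [0,3] + [0,1].
This gives a 9×6 integer matrix of rank 5; reducing to Smith normal form yields diagonal entries (1,1,1,1,1).

Reading off H_k = ker ∂_k / im ∂_{k+1}:

  H_0: rank C_0 − rank ∂_1 = 5 − 4 = 1, and the invariant factors of ∂_1 are all 1, so H_0 = Z.
  H_1: rank ker ∂_1 − rank ∂_2 = (9 − 4) − 5 = 0, and the invariant factors of ∂_2 are all 1, so H_1 = 0.
  H_2: rank ker ∂_2 − rank ∂_3 = (6 − 5) − 0 = 1, and there is no ∂_3, so H_2 = Z.

Hence the Betti numbers are b_0 = 1, b_1 = 0, b_2 = 1.

b_0 = 1, b_1 = 0, b_2 = 1.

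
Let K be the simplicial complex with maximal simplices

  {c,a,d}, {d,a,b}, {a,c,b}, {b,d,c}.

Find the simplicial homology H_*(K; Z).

Order the vertices as a < b < c < d. Listing each simplex with vertices in this order, K has dimension 2 with simplices:

  0-simplices (4): a, b, c, d
  1-simplices (6): ab, ac, ad, bc, bd, cd
  2-simplices (4): abc, abd, acd, bcd

so the chain groups are C_0 ≅ Z^4, C_1 ≅ Z^6, C_2 ≅ Z^4.

∂_1: C_1 → C_0 is given by ∂[p,q] = [q] − [p]. For instance
  ∂cd = d − c.
As a 4×6 matrix over Z this has rank 3, with invariant factors (1,1,1).

∂_2: C_2 → C_1 maps a triangle to the signed sum of its edges. For instance
  ∂acd = cd − ad + ac,
  ∂abd = bd − ad + ab.
The 6×4 boundary matrix has rank 3 and Smith normal form diag(1,1,1).

From H_k ≅ ker(∂_k) / im(∂_{k+1}) we obtain:

  H_0: rank C_0 − rank ∂_1 = 4 − 3 = 1, and the invariant factors of ∂_1 are all 1, so H_0 = Z.
  H_1: rank ker ∂_1 − rank ∂_2 = (6 − 3) − 3 = 0, and the invariant factors of ∂_2 are all 1, so H_1 = 0.
  H_2: rank ker ∂_2 − rank ∂_3 = (4 − 3) − 0 = 1, and there is no ∂_3, so H_2 = Z.

(K is a triangulation of the 2-sphere S^2.)

H_0 = Z,  H_1 = 0,  H_2 = Z.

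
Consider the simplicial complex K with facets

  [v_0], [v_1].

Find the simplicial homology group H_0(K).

We work with the vertex ordering v_0 < v_1. The simplices of K, each written with vertices in increasing order, are:

  0-simplices (2): [v_0], [v_1]

giving chain groups C_0 ≅ Z^2.

Reading off H_k = ker ∂_k / im ∂_{k+1}:

  H_0: rank C_0 − rank ∂_1 = 2 − 0 = 2, and there is no ∂_1, so H_0 = Z^2.

H_0 = Z^2.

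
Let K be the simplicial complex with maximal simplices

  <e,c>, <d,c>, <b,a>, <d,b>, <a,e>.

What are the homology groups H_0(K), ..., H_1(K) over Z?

We work with the vertex ordering a < b < c < d < e. The simplices of K, each written with vertices in increasing order, are:

  0-simplices (5): a, b, c, d, e
  1-simplices (5): ab, ae, bd, cd, ce

Hence C_0 ≅ Z^5, C_1 ≅ Z^5.

∂_1: C_1 → C_0 sends each edge [p,q] (with p < q) to q − p. For instance
  ∂ab = b − a.
As a 5×5 matrix over Z this has rank 4, with invariant factors (1,1,1,1).

Computing H_k = (kernel of ∂_k) / (image of ∂_{k+1}):

  H_0: rank C_0 − rank ∂_1 = 5 − 4 = 1, and the invariant factors of ∂_1 are all 1, so H_0 ≅ Z.
  H_1: rank ker ∂_1 − rank ∂_2 = (5 − 4) − 0 = 1, and there is no ∂_2, so H_1 ≅ Z.

H_0 ≅ Z,  H_1 ≅ Z.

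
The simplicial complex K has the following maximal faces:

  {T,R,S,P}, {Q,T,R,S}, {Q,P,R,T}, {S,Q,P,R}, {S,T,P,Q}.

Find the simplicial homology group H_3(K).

We work with the vertex ordering P < Q < R < S < T. The simplices of K, each written with vertices in increasing order, are:

  0-simplices (5): P, Q, R, S, T
  1-simplices (10): PQ, PR, PS, PT, QR, QS, QT, RS, RT, ST
  2-simplices (10): PQR, PQS, PQT, PRS, PRT, PST, QRS, QRT, QST, RST
  3-simplices (5): PQRS, PQRT, PQST, PRST, QRST

Hence C_0 ≅ Z^5, C_1 ≅ Z^10, C_2 ≅ Z^10, C_3 ≅ Z^5.

Boundary ∂_1: C_1 → C_0 sends each edge [p,q] (with p < q) to q − p. For instance
  ∂RS = S − R.
As a 5×10 matrix over Z this has rank 4, with invariant factors (1,1,1,1).

Boundary ∂_2: C_2 → C_1 maps a triangle to the signed sum of its edges. For instance
  ∂RST = ST − RT + RS,
  ∂PQS = QS − PS + PQ.
The resulting 10×10 matrix has rank 6, and its Smith normal form has invariant factors (1,1,1,1,1,1).

Boundary ∂_3: C_3 → C_2 sends each 3-simplex σ to the alternating sum Σ_i (−1)^i (σ with its i-th vertex removed). For instance
  ∂PQRS = QRS − PRS + PQS − PQR,
  ∂PQST = QST − PST + PQT − PQS.
The resulting 10×5 matrix has rank 4, and its Smith normal form has invariant factors (1,1,1,1).

Now H_k = ker ∂_k / im ∂_{k+1}, so:

  H_3: rank ker ∂_3 − rank ∂_4 = (5 − 4) − 0 = 1, and there is no ∂_4, so H_3 ≅ Z.

(K is a triangulation of the 3-sphere S^3.)

H_3 = Z.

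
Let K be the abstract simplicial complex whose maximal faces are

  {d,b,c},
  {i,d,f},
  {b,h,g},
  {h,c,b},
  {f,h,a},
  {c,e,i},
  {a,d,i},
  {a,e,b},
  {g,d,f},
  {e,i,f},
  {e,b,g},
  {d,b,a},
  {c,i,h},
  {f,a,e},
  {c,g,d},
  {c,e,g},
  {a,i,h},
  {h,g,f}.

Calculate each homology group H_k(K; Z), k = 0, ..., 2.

H_0 = Z,  H_1 = Z ⊕ Z/2,  H_2 = 0.

Order the vertices as a < b < c < d < e < f < g < h < i. Listing each simplex with vertices in this order, K has dimension 2 with simplices:

  0-simplices (9): a, b, c, d, e, f, g, h, i
  1-simplices (27): ab, ad, ae, af, ah, ai, bc, bd, be, bg, bh, cd, ce, cg, ch, ci, df, dg, di, ef, eg, ei, fg, fh, fi, gh, hi
  2-simplices (18): abd, abe, adi, aef, afh, ahi, bcd, bch, beg, bgh, cdg, ceg, cei, chi, dfg, dfi, efi, fgh

so the chain groups are C_0 ≅ Z^9, C_1 ≅ Z^27, C_2 ≅ Z^18.

Boundary ∂_1: C_1 → C_0 maps an edge to its endpoints' difference, ∂[p,q] = q − p.
This gives a 9×27 integer matrix of rank 8; reducing to Smith normal form yields diagonal entries (1,1,1,1,1,1,1,1).

The boundary map ∂_2: C_2 → C_1 maps a triangle to the signed sum of its edges. For instance
  ∂ahi = hi − ai + ah,
  ∂adi = di − ai + ad.
The resulting 27×18 matrix has rank 18, and its Smith normal form has invariant factors (1,1,1,1,1,1,1,1,1,1,1,1,1,1,1,1,1,2).

Computing H_k = (kernel of ∂_k) / (image of ∂_{k+1}):

  H_0: rank C_0 − rank ∂_1 = 9 − 8 = 1, and the invariant factors of ∂_1 are all 1, so H_0 = Z.
  H_1: rank ker ∂_1 − rank ∂_2 = (27 − 8) − 18 = 1, and ∂_2 has invariant factor 2 > 1, so H_1 = Z ⊕ Z/2.
  H_2: rank ker ∂_2 − rank ∂_3 = (18 − 18) − 0 = 0, and there is no ∂_3, so H_2 = 0.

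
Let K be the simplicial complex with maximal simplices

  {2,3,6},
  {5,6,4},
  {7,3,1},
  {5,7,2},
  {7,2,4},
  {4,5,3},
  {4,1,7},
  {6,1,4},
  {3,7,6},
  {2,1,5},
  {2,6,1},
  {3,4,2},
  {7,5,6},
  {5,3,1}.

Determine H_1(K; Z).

We work with the vertex ordering 1 < 2 < 3 < 4 < 5 < 6 < 7. The simplices of K, each written with vertices in increasing order, are:

  0-simplices (7): [1], [2], [3], [4], [5], [6], [7]
  1-simplices (21): [1,2], [1,3], [1,4], [1,5], [1,6], [1,7], [2,3], [2,4], [2,5], [2,6], [2,7], [3,4], [3,5], [3,6], [3,7], [4,5], [4,6], [4,7], [5,6], [5,7], [6,7]
  2-simplices (14): [1,2,5], [1,2,6], [1,3,5], [1,3,7], [1,4,6], [1,4,7], [2,3,4], [2,3,6], [2,4,7], [2,5,7], [3,4,5], [3,6,7], [4,5,6], [5,6,7]

so the chain groups are C_0 ≅ Z^7, C_1 ≅ Z^21, C_2 ≅ Z^14.

∂_1: C_1 → C_0 sends each edge [p,q] (with p < q) to q − p. For instance
  ∂[2,6] = [6] − [2].
The 7×21 boundary matrix has rank 6 and Smith normal form diag(1,1,1,1,1,1).

Boundary ∂_2: C_2 → C_1 maps a triangle to the signed sum of its edges. For instance
  ∂[1,4,7] = [4,7] − [1,7] + [1,4],
  ∂[5,6,7] = [6,7] − [5,7] + [5,6].
As a 21×14 matrix over Z this has rank 13, with invariant factors (1,1,1,1,1,1,1,1,1,1,1,1,1).

From H_k ≅ ker(∂_k) / im(∂_{k+1}) we obtain:

  H_1: rank ker ∂_1 − rank ∂_2 = (21 − 6) − 13 = 2, and the invariant factors of ∂_2 are all 1, so H_1 ≅ Z^2.

H_1 ≅ Z^2.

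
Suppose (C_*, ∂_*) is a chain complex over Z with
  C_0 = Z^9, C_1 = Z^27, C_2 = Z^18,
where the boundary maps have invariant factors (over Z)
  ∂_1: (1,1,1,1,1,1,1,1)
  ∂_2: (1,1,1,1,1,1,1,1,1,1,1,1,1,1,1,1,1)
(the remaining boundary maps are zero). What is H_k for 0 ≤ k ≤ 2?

H_0: b_0 = 9 − 0 − 8 = 1; torsion from ∂_1 factors > 1: none. So H_0 ≅ Z.
H_1: b_1 = 27 − 8 − 17 = 2; torsion from ∂_2 factors > 1: none. So H_1 ≅ Z^2.
H_2: b_2 = 18 − 17 − 0 = 1; torsion from ∂_3 factors > 1: none. So H_2 ≅ Z.

H_0 ≅ Z,  H_1 ≅ Z^2,  H_2 ≅ Z.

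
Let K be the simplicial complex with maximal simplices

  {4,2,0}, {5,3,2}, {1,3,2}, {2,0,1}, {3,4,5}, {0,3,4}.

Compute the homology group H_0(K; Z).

Fix the vertex order 0 < 1 < 2 < 3 < 4 < 5 and write every simplex with vertices in increasing order. Then dim K = 2 and the simplices of K are:

  0-simplices (6): [0], [1], [2], [3], [4], [5]
  1-simplices (12): [0,1], [0,2], [0,3], [0,4], [1,2], [1,3], [2,3], [2,4], [2,5], [3,4], [3,5], [4,5]
  2-simplices (6): [0,1,2], [0,2,4], [0,3,4], [1,2,3], [2,3,5], [3,4,5]

Hence C_0 ≅ Z^6, C_1 ≅ Z^12, C_2 ≅ Z^6.

Boundary ∂_1: C_1 → C_0 sends each edge [p,q] (with p < q) to q − p. For instance
  ∂[3,5] = [5] − [3].
The 6×12 boundary matrix has rank 5 and Smith normal form diag(1,1,1,1,1).

The boundary map ∂_2: C_2 → C_1 acts by ∂[p,q,r] = [q,r] − [p,r] + [p,q]. For instance
  ∂[0,2,4] = [2,4] − [0,4] + [0,2],
  ∂[2,3,5] = [3,5] − [2,5] + [2,3].
This gives a 12×6 integer matrix of rank 6; reducing to Smith normal form yields diagonal entries (1,1,1,1,1,1).

Reading off H_k = ker ∂_k / im ∂_{k+1}:

  H_0: rank C_0 − rank ∂_1 = 6 − 5 = 1, and the invariant factors of ∂_1 are all 1, so H_0 = Z.

(K is a triangulation of the cylinder S^1 x I.)

H_0 ≅ Z.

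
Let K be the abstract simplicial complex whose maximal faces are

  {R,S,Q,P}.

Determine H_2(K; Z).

H_2 = 0.

Take the total order P < Q < R < S on the vertex set. Then K (dimension 3) consists of the simplices:

  0-simplices (4): P, Q, R, S
  1-simplices (6): PQ, PR, PS, QR, QS, RS
  2-simplices (4): PQR, PQS, PRS, QRS
  3-simplices (1): PQRS

so the chain groups are C_0 ≅ Z^4, C_1 ≅ Z^6, C_2 ≅ Z^4, C_3 ≅ Z^1.

∂_1: C_1 → C_0 is given by ∂[p,q] = [q] − [p]. For instance
  ∂PR = R − P.
This gives a 4×6 integer matrix of rank 3; reducing to Smith normal form yields diagonal entries (1,1,1).

Boundary ∂_2: C_2 → C_1 maps a triangle to the signed sum of its edges. For instance
  ∂PRS = RS − PS + PR,
  ∂QRS = RS − QS + QR.
This gives a 6×4 integer matrix of rank 3; reducing to Smith normal form yields diagonal entries (1,1,1).

The boundary map ∂_3: C_3 → C_2 sends each 3-simplex σ to the alternating sum Σ_i (−1)^i (σ with its i-th vertex removed). For instance
  ∂PQRS = QRS − PRS + PQS − PQR.
This gives a 4×1 integer matrix of rank 1; reducing to Smith normal form yields diagonal entries (1).

Reading off H_k = ker ∂_k / im ∂_{k+1}:

  H_2: rank ker ∂_2 − rank ∂_3 = (4 − 3) − 1 = 0, and the invariant factors of ∂_3 are all 1, so H_2 = 0.

(K is a triangulation of the 3-simplex.)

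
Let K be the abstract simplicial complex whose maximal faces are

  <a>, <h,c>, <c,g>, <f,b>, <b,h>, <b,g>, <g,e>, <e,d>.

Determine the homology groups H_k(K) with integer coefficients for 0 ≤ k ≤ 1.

H_0 = Z^2,  H_1 = Z.

K has 8 vertices, 7 edges.
rank ∂_0 = 0, rank ∂_1 = 6 ⇒ b_0 = 8 − 0 − 6 = 2; all invariant factors of ∂_1 are 1 so no torsion. So H_0 ≅ Z^2.
rank ∂_1 = 6, rank ∂_2 = 0 ⇒ b_1 = 7 − 6 − 0 = 1. So H_1 ≅ Z.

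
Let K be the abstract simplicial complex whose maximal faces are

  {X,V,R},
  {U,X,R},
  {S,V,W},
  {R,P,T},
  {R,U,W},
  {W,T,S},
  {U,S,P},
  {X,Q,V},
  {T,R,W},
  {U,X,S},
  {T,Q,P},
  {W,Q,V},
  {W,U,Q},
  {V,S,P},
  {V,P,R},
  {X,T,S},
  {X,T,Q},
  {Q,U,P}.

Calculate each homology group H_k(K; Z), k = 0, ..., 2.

H_0 = Z,  H_1 = Z^2,  H_2 = Z.

Fix the vertex order P < Q < R < S < T < U < V < W < X and write every simplex with vertices in increasing order. Then dim K = 2 and the simplices of K are:

  0-simplices (9): P, Q, R, S, T, U, V, W, X
  1-simplices (27): PQ, PR, PS, PT, PU, PV, QT, QU, QV, QW, QX, RT, RU, RV, RW, RX, ST, SU, SV, SW, SX, TW, TX, UW, UX, VW, VX
  2-simplices (18): PQT, PQU, PRT, PRV, PSU, PSV, QTX, QUW, QVW, QVX, RTW, RUW, RUX, RVX, STW, STX, SUX, SVW

so the chain groups are C_0 ≅ Z^9, C_1 ≅ Z^27, C_2 ≅ Z^18.

∂_1: C_1 → C_0 is given by ∂[p,q] = [q] − [p]. For instance
  ∂PV = V − P.
The resulting 9×27 matrix has rank 8, and its Smith normal form has invariant factors (1,1,1,1,1,1,1,1).

The boundary map ∂_2: C_2 → C_1 maps a triangle to the signed sum of its edges. For instance
  ∂RUX = UX − RX + RU,
  ∂STX = TX − SX + ST.
The resulting 27×18 matrix has rank 17, and its Smith normal form has invariant factors (1,1,1,1,1,1,1,1,1,1,1,1,1,1,1,1,1).

Now H_k = ker ∂_k / im ∂_{k+1}, so:

  H_0: rank C_0 − rank ∂_1 = 9 − 8 = 1, and the invariant factors of ∂_1 are all 1, so H_0 ≅ Z.
  H_1: rank ker ∂_1 − rank ∂_2 = (27 − 8) − 17 = 2, and the invariant factors of ∂_2 are all 1, so H_1 ≅ Z^2.
  H_2: rank ker ∂_2 − rank ∂_3 = (18 − 17) − 0 = 1, and there is no ∂_3, so H_2 ≅ Z.

(K is a triangulation of the torus T^2.)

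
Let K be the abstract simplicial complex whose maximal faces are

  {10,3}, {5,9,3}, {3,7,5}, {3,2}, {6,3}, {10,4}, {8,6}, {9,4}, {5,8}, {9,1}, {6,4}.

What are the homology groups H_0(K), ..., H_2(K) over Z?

H_0 = Z,  H_1 = Z^3,  H_2 = 0.

Order the vertices as 1 < 2 < 3 < 4 < 5 < 6 < 7 < 8 < 9 < 10. Listing each simplex with vertices in this order, K has dimension 2 with simplices:

  0-simplices (10): [1], [2], [3], [4], [5], [6], [7], [8], [9], [10]
  1-simplices (14): [1,9], [2,3], [3,5], [3,6], [3,7], [3,9], [3,10], [4,6], [4,9], [4,10], [5,7], [5,8], [5,9], [6,8]
  2-simplices (2): [3,5,7], [3,5,9]

so the chain groups are C_0 ≅ Z^10, C_1 ≅ Z^14, C_2 ≅ Z^2.

The boundary map ∂_1: C_1 → C_0 is given by ∂[p,q] = [q] − [p].
The 10×14 boundary matrix has rank 9 and Smith normal form diag(1,1,1,1,1,1,1,1,1).

Boundary ∂_2: C_2 → C_1 maps a triangle to the signed sum of its edges. For instance
  ∂[3,5,7] = [5,7] − [3,7] + [3,5],
  ∂[3,5,9] = [5,9] − [3,9] + [3,5].
The resulting 14×2 matrix has rank 2, and its Smith normal form has invariant factors (1,1).

Now H_k = ker ∂_k / im ∂_{k+1}, so:

  H_0: rank C_0 − rank ∂_1 = 10 − 9 = 1, and the invariant factors of ∂_1 are all 1, so H_0 ≅ Z.
  H_1: rank ker ∂_1 − rank ∂_2 = (14 − 9) − 2 = 3, and the invariant factors of ∂_2 are all 1, so H_1 ≅ Z^3.
  H_2: rank ker ∂_2 − rank ∂_3 = (2 − 2) − 0 = 0, and there is no ∂_3, so H_2 ≅ 0.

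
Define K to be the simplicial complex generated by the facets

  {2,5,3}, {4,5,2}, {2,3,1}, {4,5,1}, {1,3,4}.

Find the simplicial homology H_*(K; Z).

H_0 = Z,  H_1 = Z,  H_2 = 0.

Order the vertices as 1 < 2 < 3 < 4 < 5. Listing each simplex with vertices in this order, K has dimension 2 with simplices:

  0-simplices (5): [1], [2], [3], [4], [5]
  1-simplices (10): [1,2], [1,3], [1,4], [1,5], [2,3], [2,4], [2,5], [3,4], [3,5], [4,5]
  2-simplices (5): [1,2,3], [1,3,4], [1,4,5], [2,3,5], [2,4,5]

so the chain groups are C_0 ≅ Z^5, C_1 ≅ Z^10, C_2 ≅ Z^5.

The boundary map ∂_1: C_1 → C_0 is given by ∂[p,q] = [q] − [p].
The resulting 5×10 matrix has rank 4, and its Smith normal form has invariant factors (1,1,1,1).

The boundary map ∂_2: C_2 → C_1 maps a triangle to the signed sum of its edges. For instance
  ∂[2,3,5] = [3,5] − [2,5] + [2,3],
  ∂[1,2,3] = [2,3] − [1,3] + [1,2].
The resulting 10×5 matrix has rank 5, and its Smith normal form has invariant factors (1,1,1,1,1).

From H_k ≅ ker(∂_k) / im(∂_{k+1}) we obtain:

  H_0: rank C_0 − rank ∂_1 = 5 − 4 = 1, and the invariant factors of ∂_1 are all 1, so H_0 ≅ Z.
  H_1: rank ker ∂_1 − rank ∂_2 = (10 − 4) − 5 = 1, and the invariant factors of ∂_2 are all 1, so H_1 ≅ Z.
  H_2: rank ker ∂_2 − rank ∂_3 = (5 − 5) − 0 = 0, and there is no ∂_3, so H_2 ≅ 0.

As a check, the Euler characteristic is 5 − 10 + 5 = 0, which agrees with 1 − 1 + 0 = 0.
(K is a triangulation of the Möbius band.)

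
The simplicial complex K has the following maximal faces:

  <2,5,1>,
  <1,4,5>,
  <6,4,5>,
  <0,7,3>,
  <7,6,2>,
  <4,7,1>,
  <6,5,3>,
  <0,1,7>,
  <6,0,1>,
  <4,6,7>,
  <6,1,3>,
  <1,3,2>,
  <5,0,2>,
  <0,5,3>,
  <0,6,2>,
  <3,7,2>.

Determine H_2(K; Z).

Order the vertices as 0 < 1 < 2 < 3 < 4 < 5 < 6 < 7. Listing each simplex with vertices in this order, K has dimension 2 with simplices:

  0-simplices (8): [0], [1], [2], [3], [4], [5], [6], [7]
  1-simplices (24): (24 of them)
  2-simplices (16): [0,1,6], [0,1,7], [0,2,5], [0,2,6], [0,3,5], [0,3,7], [1,2,3], [1,2,5], [1,3,6], [1,4,5], [1,4,7], [2,3,7], [2,6,7], [3,5,6], [4,5,6], [4,6,7]

so the chain groups are C_0 ≅ Z^8, C_1 ≅ Z^24, C_2 ≅ Z^16.

The boundary map ∂_1: C_1 → C_0 sends each edge [p,q] (with p < q) to q − p.
The 8×24 boundary matrix has rank 7 and Smith normal form diag(1,1,1,1,1,1,1).

Boundary ∂_2: C_2 → C_1 maps a triangle to the signed sum of its edges. For instance
  ∂[2,6,7] = [6,7] − [2,7] + [2,6],
  ∂[4,6,7] = [6,7] − [4,7] + [4,6].
The 24×16 boundary matrix has rank 15 and Smith normal form diag(1,1,1,1,1,1,1,1,1,1,1,1,1,1,1).

From H_k ≅ ker(∂_k) / im(∂_{k+1}) we obtain:

  H_2: rank ker ∂_2 − rank ∂_3 = (16 − 15) − 0 = 1, and there is no ∂_3, so H_2 = Z.

H_2 = Z.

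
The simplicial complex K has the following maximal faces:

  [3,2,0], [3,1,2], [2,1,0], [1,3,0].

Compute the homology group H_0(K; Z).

Fix the vertex order 0 < 1 < 2 < 3 and write every simplex with vertices in increasing order. Then dim K = 2 and the simplices of K are:

  0-simplices (4): [0], [1], [2], [3]
  1-simplices (6): [0,1], [0,2], [0,3], [1,2], [1,3], [2,3]
  2-simplices (4): [0,1,2], [0,1,3], [0,2,3], [1,2,3]

Hence C_0 ≅ Z^4, C_1 ≅ Z^6, C_2 ≅ Z^4.

∂_1: C_1 → C_0 maps an edge to its endpoints' difference, ∂[p,q] = q − p. For instance
  ∂[1,2] = [2] − [1].
As a 4×6 matrix over Z this has rank 3, with invariant factors (1,1,1).

∂_2: C_2 → C_1 acts by ∂[p,q,r] = [q,r] − [p,r] + [p,q]. For instance
  ∂[0,2,3] = [2,3] − [0,3] + [0,2],
  ∂[1,2,3] = [2,3] − [1,3] + [1,2].
As a 6×4 matrix over Z this has rank 3, with invariant factors (1,1,1).

Reading off H_k = ker ∂_k / im ∂_{k+1}:

  H_0: rank C_0 − rank ∂_1 = 4 − 3 = 1, and the invariant factors of ∂_1 are all 1, so H_0 = Z.

H_0 = Z.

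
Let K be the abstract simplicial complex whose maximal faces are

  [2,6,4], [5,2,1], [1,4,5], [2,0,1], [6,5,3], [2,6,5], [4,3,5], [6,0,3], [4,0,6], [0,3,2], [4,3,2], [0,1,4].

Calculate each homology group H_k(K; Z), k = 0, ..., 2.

We work with the vertex ordering 0 < 1 < 2 < 3 < 4 < 5 < 6. The simplices of K, each written with vertices in increasing order, are:

  0-simplices (7): [0], [1], [2], [3], [4], [5], [6]
  1-simplices (18): [0,1], [0,2], [0,3], [0,4], [0,6], [1,2], [1,4], [1,5], [2,3], [2,4], [2,5], [2,6], [3,4], [3,5], [3,6], [4,5], [4,6], [5,6]
  2-simplices (12): [0,1,2], [0,1,4], [0,2,3], [0,3,6], [0,4,6], [1,2,5], [1,4,5], [2,3,4], [2,4,6], [2,5,6], [3,4,5], [3,5,6]

giving chain groups C_0 ≅ Z^7, C_1 ≅ Z^18, C_2 ≅ Z^12.

∂_1: C_1 → C_0 sends each edge [p,q] (with p < q) to q − p. For instance
  ∂[3,4] = [4] − [3].
The 7×18 boundary matrix has rank 6 and Smith normal form diag(1,1,1,1,1,1).

∂_2: C_2 → C_1 acts by ∂[p,q,r] = [q,r] − [p,r] + [p,q]. For instance
  ∂[0,3,6] = [3,6] − [0,6] + [0,3],
  ∂[3,5,6] = [5,6] − [3,6] + [3,5].
The 18×12 boundary matrix has rank 12 and Smith normal form diag(1,1,1,1,1,1,1,1,1,1,1,2).

Computing H_k = (kernel of ∂_k) / (image of ∂_{k+1}):

  H_0: rank C_0 − rank ∂_1 = 7 − 6 = 1, and the invariant factors of ∂_1 are all 1, so H_0 ≅ Z.
  H_1: rank ker ∂_1 − rank ∂_2 = (18 − 6) − 12 = 0, and ∂_2 has invariant factor 2 > 1, so H_1 ≅ Z/2Z.
  H_2: rank ker ∂_2 − rank ∂_3 = (12 − 12) − 0 = 0, and there is no ∂_3, so H_2 ≅ 0.

As a check, the Euler characteristic is 7 − 18 + 12 = 1, which agrees with 1 − 0 + 0 = 1.

H_0 ≅ Z,  H_1 ≅ Z/2Z,  H_2 = 0.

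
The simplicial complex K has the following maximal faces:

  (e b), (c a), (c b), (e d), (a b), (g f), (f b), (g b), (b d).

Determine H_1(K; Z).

H_1 ≅ Z^3.

Order the vertices as a < b < c < d < e < f < g. Listing each simplex with vertices in this order, K has dimension 1 with simplices:

  0-simplices (7): a, b, c, d, e, f, g
  1-simplices (9): ab, ac, bc, bd, be, bf, bg, de, fg

so the chain groups are C_0 ≅ Z^7, C_1 ≅ Z^9.

Boundary ∂_1: C_1 → C_0 is given by ∂[p,q] = [q] − [p].
The 7×9 boundary matrix has rank 6 and Smith normal form diag(1,1,1,1,1,1).

Now H_k = ker ∂_k / im ∂_{k+1}, so:

  H_1: rank ker ∂_1 − rank ∂_2 = (9 − 6) − 0 = 3, and there is no ∂_2, so H_1 = Z^3.

(K is a triangulation of a wedge of 3 circles.)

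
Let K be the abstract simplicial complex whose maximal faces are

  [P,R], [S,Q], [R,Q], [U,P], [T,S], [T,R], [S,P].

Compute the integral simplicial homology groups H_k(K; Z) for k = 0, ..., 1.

H_0 ≅ Z,  H_1 ≅ Z^2.

Fix the vertex order P < Q < R < S < T < U and write every simplex with vertices in increasing order. Then dim K = 1 and the simplices of K are:

  0-simplices (6): P, Q, R, S, T, U
  1-simplices (7): PR, PS, PU, QR, QS, RT, ST

Hence C_0 ≅ Z^6, C_1 ≅ Z^7.

∂_1: C_1 → C_0 sends each edge [p,q] (with p < q) to q − p. For instance
  ∂PS = S − P.
The 6×7 boundary matrix has rank 5 and Smith normal form diag(1,1,1,1,1).

From H_k ≅ ker(∂_k) / im(∂_{k+1}) we obtain:

  H_0: rank C_0 − rank ∂_1 = 6 − 5 = 1, and the invariant factors of ∂_1 are all 1, so H_0 = Z.
  H_1: rank ker ∂_1 − rank ∂_2 = (7 − 5) − 0 = 2, and there is no ∂_2, so H_1 = Z^2.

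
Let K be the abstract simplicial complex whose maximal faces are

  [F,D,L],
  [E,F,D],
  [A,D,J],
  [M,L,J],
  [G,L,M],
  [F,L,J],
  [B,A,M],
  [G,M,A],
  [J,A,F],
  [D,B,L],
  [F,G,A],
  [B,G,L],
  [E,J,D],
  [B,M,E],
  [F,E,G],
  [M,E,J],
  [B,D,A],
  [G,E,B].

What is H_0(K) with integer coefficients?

Take the total order A < B < D < E < F < G < J < L < M on the vertex set. Then K (dimension 2) consists of the simplices:

  0-simplices (9): A, B, D, E, F, G, J, L, M
  1-simplices (27): AB, AD, AF, AG, AJ, AM, BD, BE, BG, BL, BM, DE, DF, DJ, DL, EF, EG, EJ, EM, FG, FJ, FL, GL, GM, JL, JM, LM
  2-simplices (18): ABD, ABM, ADJ, AFG, AFJ, AGM, BDL, BEG, BEM, BGL, DEF, DEJ, DFL, EFG, EJM, FJL, GLM, JLM

Hence C_0 ≅ Z^9, C_1 ≅ Z^27, C_2 ≅ Z^18.

∂_1: C_1 → C_0 sends each edge [p,q] (with p < q) to q − p. For instance
  ∂AF = F − A.
The resulting 9×27 matrix has rank 8, and its Smith normal form has invariant factors (1,1,1,1,1,1,1,1).

The boundary map ∂_2: C_2 → C_1 maps a triangle to the signed sum of its edges. For instance
  ∂EJM = JM − EM + EJ,
  ∂ABD = BD − AD + AB.
The resulting 27×18 matrix has rank 18, and its Smith normal form has invariant factors (1,1,1,1,1,1,1,1,1,1,1,1,1,1,1,1,1,2).

Now H_k = ker ∂_k / im ∂_{k+1}, so:

  H_0: rank C_0 − rank ∂_1 = 9 − 8 = 1, and the invariant factors of ∂_1 are all 1, so H_0 ≅ Z.

H_0 ≅ Z.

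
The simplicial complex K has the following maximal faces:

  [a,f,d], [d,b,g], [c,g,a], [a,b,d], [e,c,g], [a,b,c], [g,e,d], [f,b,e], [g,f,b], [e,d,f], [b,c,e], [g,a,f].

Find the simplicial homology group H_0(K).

H_0 = Z.

K has 7 vertices, 18 edges, 12 triangles.
rank ∂_0 = 0, rank ∂_1 = 6 ⇒ b_0 = 7 − 0 − 6 = 1; all invariant factors of ∂_1 are 1 so no torsion. So H_0 ≅ Z.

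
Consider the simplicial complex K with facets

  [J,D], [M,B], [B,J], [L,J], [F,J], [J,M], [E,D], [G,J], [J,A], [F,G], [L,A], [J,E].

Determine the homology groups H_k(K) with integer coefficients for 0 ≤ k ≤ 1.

Order the vertices as A < B < D < E < F < G < J < L < M. Listing each simplex with vertices in this order, K has dimension 1 with simplices:

  0-simplices (9): A, B, D, E, F, G, J, L, M
  1-simplices (12): AJ, AL, BJ, BM, DE, DJ, EJ, FG, FJ, GJ, JL, JM

Hence C_0 ≅ Z^9, C_1 ≅ Z^12.

The boundary map ∂_1: C_1 → C_0 is given by ∂[p,q] = [q] − [p]. For instance
  ∂AJ = J − A.
As a 9×12 matrix over Z this has rank 8, with invariant factors (1,1,1,1,1,1,1,1).

From H_k ≅ ker(∂_k) / im(∂_{k+1}) we obtain:

  H_0: rank C_0 − rank ∂_1 = 9 − 8 = 1, and the invariant factors of ∂_1 are all 1, so H_0 ≅ Z.
  H_1: rank ker ∂_1 − rank ∂_2 = (12 − 8) − 0 = 4, and there is no ∂_2, so H_1 ≅ Z^4.

As a check, the Euler characteristic is 9 − 12 = -3, which agrees with 1 − 4 = -3.

H_0 ≅ Z,  H_1 ≅ Z^4.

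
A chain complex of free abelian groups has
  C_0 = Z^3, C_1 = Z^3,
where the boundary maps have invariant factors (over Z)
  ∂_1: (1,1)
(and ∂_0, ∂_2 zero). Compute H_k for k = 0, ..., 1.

H_0: b_0 = 3 − 0 − 2 = 1; torsion from ∂_1 factors > 1: none. So H_0 = Z.
H_1: b_1 = 3 − 2 − 0 = 1; torsion from ∂_2 factors > 1: none. So H_1 = Z.

H_0 = Z,  H_1 = Z.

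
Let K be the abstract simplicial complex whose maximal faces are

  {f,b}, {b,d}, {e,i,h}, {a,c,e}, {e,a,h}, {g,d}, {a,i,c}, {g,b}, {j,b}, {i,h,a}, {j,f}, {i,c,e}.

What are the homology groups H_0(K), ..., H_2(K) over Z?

K has 10 vertices, 15 edges, 6 triangles.
rank ∂_0 = 0, rank ∂_1 = 8 ⇒ b_0 = 10 − 0 − 8 = 2; all invariant factors of ∂_1 are 1 so no torsion. So H_0 ≅ Z^2.
rank ∂_1 = 8, rank ∂_2 = 5 ⇒ b_1 = 15 − 8 − 5 = 2; all invariant factors of ∂_2 are 1 so no torsion. So H_1 ≅ Z^2.
rank ∂_2 = 5, rank ∂_3 = 0 ⇒ b_2 = 6 − 5 − 0 = 1. So H_2 ≅ Z.

H_0 ≅ Z^2,  H_1 ≅ Z^2,  H_2 ≅ Z.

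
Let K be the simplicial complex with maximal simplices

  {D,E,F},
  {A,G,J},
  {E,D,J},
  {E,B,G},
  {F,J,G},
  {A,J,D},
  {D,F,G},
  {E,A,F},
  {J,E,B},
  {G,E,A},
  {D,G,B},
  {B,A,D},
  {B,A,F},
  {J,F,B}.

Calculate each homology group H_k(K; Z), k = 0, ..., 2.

H_0 = Z,  H_1 = Z^2,  H_2 = Z.

Fix the vertex order A < B < D < E < F < G < J and write every simplex with vertices in increasing order. Then dim K = 2 and the simplices of K are:

  0-simplices (7): A, B, D, E, F, G, J
  1-simplices (21): AB, AD, AE, AF, AG, AJ, BD, BE, BF, BG, BJ, DE, DF, DG, DJ, EF, EG, EJ, FG, FJ, GJ
  2-simplices (14): ABD, ABF, ADJ, AEF, AEG, AGJ, BDG, BEG, BEJ, BFJ, DEF, DEJ, DFG, FGJ

so the chain groups are C_0 ≅ Z^7, C_1 ≅ Z^21, C_2 ≅ Z^14.

Boundary ∂_1: C_1 → C_0 maps an edge to its endpoints' difference, ∂[p,q] = q − p.
This gives a 7×21 integer matrix of rank 6; reducing to Smith normal form yields diagonal entries (1,1,1,1,1,1).

∂_2: C_2 → C_1 sends each 2-simplex [p,q,r] to [q,r] − [p,r] + [p,q]. For instance
  ∂FGJ = GJ − FJ + FG,
  ∂ABD = BD − AD + AB.
The resulting 21×14 matrix has rank 13, and its Smith normal form has invariant factors (1,1,1,1,1,1,1,1,1,1,1,1,1).

Reading off H_k = ker ∂_k / im ∂_{k+1}:

  H_0: rank C_0 − rank ∂_1 = 7 − 6 = 1, and the invariant factors of ∂_1 are all 1, so H_0 ≅ Z.
  H_1: rank ker ∂_1 − rank ∂_2 = (21 − 6) − 13 = 2, and the invariant factors of ∂_2 are all 1, so H_1 ≅ Z^2.
  H_2: rank ker ∂_2 − rank ∂_3 = (14 − 13) − 0 = 1, and there is no ∂_3, so H_2 ≅ Z.

(K is a triangulation of the torus T^2.)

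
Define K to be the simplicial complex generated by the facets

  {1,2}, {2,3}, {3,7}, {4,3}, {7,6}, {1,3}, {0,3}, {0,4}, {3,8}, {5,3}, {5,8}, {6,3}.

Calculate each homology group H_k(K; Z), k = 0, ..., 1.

H_0 = Z,  H_1 = Z^4.

Order the vertices as 0 < 1 < 2 < 3 < 4 < 5 < 6 < 7 < 8. Listing each simplex with vertices in this order, K has dimension 1 with simplices:

  0-simplices (9): [0], [1], [2], [3], [4], [5], [6], [7], [8]
  1-simplices (12): [0,3], [0,4], [1,2], [1,3], [2,3], [3,4], [3,5], [3,6], [3,7], [3,8], [5,8], [6,7]

so the chain groups are C_0 ≅ Z^9, C_1 ≅ Z^12.

∂_1: C_1 → C_0 is given by ∂[p,q] = [q] − [p].
This gives a 9×12 integer matrix of rank 8; reducing to Smith normal form yields diagonal entries (1,1,1,1,1,1,1,1).

Reading off H_k = ker ∂_k / im ∂_{k+1}:

  H_0: rank C_0 − rank ∂_1 = 9 − 8 = 1, and the invariant factors of ∂_1 are all 1, so H_0 = Z.
  H_1: rank ker ∂_1 − rank ∂_2 = (12 − 8) − 0 = 4, and there is no ∂_2, so H_1 = Z^4.

As a check, the Euler characteristic is 9 − 12 = -3, which agrees with 1 − 4 = -3.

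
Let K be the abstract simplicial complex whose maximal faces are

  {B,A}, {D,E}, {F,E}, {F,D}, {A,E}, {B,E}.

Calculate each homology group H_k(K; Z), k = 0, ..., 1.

H_0 ≅ Z,  H_1 ≅ Z^2.

We work with the vertex ordering A < B < D < E < F. The simplices of K, each written with vertices in increasing order, are:

  0-simplices (5): A, B, D, E, F
  1-simplices (6): AB, AE, BE, DE, DF, EF

so the chain groups are C_0 ≅ Z^5, C_1 ≅ Z^6.

Boundary ∂_1: C_1 → C_0 sends each edge [p,q] (with p < q) to q − p. For instance
  ∂EF = F − E.
As a 5×6 matrix over Z this has rank 4, with invariant factors (1,1,1,1).

Computing H_k = (kernel of ∂_k) / (image of ∂_{k+1}):

  H_0: rank C_0 − rank ∂_1 = 5 − 4 = 1, and the invariant factors of ∂_1 are all 1, so H_0 = Z.
  H_1: rank ker ∂_1 − rank ∂_2 = (6 − 4) − 0 = 2, and there is no ∂_2, so H_1 = Z^2.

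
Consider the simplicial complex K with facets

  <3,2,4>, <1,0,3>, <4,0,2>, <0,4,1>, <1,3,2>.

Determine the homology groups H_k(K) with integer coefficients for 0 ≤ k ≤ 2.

Fix the vertex order 0 < 1 < 2 < 3 < 4 and write every simplex with vertices in increasing order. Then dim K = 2 and the simplices of K are:

  0-simplices (5): [0], [1], [2], [3], [4]
  1-simplices (10): [0,1], [0,2], [0,3], [0,4], [1,2], [1,3], [1,4], [2,3], [2,4], [3,4]
  2-simplices (5): [0,1,3], [0,1,4], [0,2,4], [1,2,3], [2,3,4]

so the chain groups are C_0 ≅ Z^5, C_1 ≅ Z^10, C_2 ≅ Z^5.

∂_1: C_1 → C_0 is given by ∂[p,q] = [q] − [p]. For instance
  ∂[0,1] = [1] − [0].
As a 5×10 matrix over Z this has rank 4, with invariant factors (1,1,1,1).

∂_2: C_2 → C_1 acts by ∂[p,q,r] = [q,r] − [p,r] + [p,q]. For instance
  ∂[0,1,4] = [1,4] − [0,4] + [0,1],
  ∂[0,2,4] = [2,4] − [0,4] + [0,2].
The resulting 10×5 matrix has rank 5, and its Smith normal form has invariant factors (1,1,1,1,1).

Computing H_k = (kernel of ∂_k) / (image of ∂_{k+1}):

  H_0: rank C_0 − rank ∂_1 = 5 − 4 = 1, and the invariant factors of ∂_1 are all 1, so H_0 = Z.
  H_1: rank ker ∂_1 − rank ∂_2 = (10 − 4) − 5 = 1, and the invariant factors of ∂_2 are all 1, so H_1 = Z.
  H_2: rank ker ∂_2 − rank ∂_3 = (5 − 5) − 0 = 0, and there is no ∂_3, so H_2 = 0.

As a check, the Euler characteristic is 5 − 10 + 5 = 0, which agrees with 1 − 1 + 0 = 0.

H_0 = Z,  H_1 = Z,  H_2 = 0.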